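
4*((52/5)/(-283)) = -0.15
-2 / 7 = -0.29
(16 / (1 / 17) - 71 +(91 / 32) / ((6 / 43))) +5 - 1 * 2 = 224.38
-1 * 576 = -576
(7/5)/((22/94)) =329/55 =5.98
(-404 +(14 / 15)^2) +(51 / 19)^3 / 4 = -2458708469 / 6173100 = -398.29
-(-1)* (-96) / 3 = -32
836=836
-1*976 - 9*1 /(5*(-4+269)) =-976.01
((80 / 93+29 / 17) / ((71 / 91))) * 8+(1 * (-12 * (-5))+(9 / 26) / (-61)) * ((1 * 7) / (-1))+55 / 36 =-418855975451 / 1068180516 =-392.12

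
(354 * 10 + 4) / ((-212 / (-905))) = 801830 / 53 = 15128.87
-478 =-478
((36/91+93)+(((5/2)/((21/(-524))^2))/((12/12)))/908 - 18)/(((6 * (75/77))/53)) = 58504103053/83660850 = 699.30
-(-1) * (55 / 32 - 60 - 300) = -11465 / 32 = -358.28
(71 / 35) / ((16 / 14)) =71 / 40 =1.78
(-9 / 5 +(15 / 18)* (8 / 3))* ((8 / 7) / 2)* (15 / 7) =76 / 147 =0.52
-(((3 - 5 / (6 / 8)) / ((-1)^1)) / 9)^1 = -11 / 27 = -0.41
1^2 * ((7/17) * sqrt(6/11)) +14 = 7 * sqrt(66)/187 +14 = 14.30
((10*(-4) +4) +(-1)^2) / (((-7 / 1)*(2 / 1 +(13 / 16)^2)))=1280 / 681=1.88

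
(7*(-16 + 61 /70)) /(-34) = 1059 /340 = 3.11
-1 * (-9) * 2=18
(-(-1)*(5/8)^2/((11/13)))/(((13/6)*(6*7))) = 25/4928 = 0.01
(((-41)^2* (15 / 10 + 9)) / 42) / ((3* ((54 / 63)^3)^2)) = 197767969 / 559872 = 353.24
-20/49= -0.41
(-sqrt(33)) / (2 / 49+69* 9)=-0.01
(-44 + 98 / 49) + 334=292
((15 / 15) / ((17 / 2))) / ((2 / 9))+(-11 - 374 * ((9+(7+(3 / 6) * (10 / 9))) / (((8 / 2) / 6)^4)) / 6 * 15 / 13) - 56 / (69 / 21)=-492487149 / 81328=-6055.57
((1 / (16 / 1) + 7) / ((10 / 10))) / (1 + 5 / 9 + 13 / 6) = 1017 / 536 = 1.90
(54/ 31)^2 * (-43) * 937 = -117488556/ 961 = -122256.56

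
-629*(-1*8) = 5032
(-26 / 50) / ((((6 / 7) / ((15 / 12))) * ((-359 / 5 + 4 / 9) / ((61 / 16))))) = 1281 / 31616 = 0.04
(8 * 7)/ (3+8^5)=56/ 32771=0.00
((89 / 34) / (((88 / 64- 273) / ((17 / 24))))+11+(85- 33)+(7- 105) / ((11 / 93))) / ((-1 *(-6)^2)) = 21.27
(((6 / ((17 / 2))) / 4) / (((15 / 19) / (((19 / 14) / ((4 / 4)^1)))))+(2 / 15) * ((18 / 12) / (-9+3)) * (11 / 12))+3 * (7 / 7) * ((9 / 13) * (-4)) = -4474789 / 556920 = -8.03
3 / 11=0.27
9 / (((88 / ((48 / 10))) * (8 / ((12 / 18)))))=9 / 220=0.04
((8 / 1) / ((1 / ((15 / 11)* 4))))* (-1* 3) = -1440 / 11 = -130.91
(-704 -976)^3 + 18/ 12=-4741631998.50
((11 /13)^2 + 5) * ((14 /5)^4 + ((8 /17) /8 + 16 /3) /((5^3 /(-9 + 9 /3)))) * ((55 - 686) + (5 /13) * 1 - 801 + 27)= -2294226761904 /4668625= -491413.80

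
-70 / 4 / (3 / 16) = -280 / 3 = -93.33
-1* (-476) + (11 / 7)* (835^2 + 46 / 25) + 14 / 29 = 5562802199 / 5075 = 1096118.66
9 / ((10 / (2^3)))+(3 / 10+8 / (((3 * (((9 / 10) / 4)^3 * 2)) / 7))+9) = 3656171 / 4374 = 835.89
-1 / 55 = -0.02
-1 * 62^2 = -3844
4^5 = 1024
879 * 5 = 4395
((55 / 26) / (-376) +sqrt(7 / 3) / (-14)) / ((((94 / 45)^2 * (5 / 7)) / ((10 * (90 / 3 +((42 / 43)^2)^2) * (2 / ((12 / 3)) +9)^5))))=-88311451322094975 * sqrt(21) / 483336410176-7846132790539976625 / 181734490226176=-880466.02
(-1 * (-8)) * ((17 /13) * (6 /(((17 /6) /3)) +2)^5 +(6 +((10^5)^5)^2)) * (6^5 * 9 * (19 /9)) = 128333156889600000000000000000000000000000000068248099665354240 /1085773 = 118195200000000000000000000000000000000000000000000000000.00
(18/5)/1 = 18/5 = 3.60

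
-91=-91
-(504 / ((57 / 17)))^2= -8156736 / 361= -22594.84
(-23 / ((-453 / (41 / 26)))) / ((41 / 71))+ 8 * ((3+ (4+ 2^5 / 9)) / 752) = 208369 / 830349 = 0.25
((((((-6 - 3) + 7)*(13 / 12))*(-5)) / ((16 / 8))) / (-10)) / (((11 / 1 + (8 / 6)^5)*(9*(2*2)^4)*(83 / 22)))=-0.00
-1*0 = 0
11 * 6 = 66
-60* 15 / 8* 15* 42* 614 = -43517250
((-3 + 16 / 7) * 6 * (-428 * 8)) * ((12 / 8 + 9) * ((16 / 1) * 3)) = 7395840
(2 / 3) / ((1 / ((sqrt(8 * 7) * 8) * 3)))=32 * sqrt(14)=119.73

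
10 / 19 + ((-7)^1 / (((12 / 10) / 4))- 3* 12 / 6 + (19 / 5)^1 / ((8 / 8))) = -7127 / 285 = -25.01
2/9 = 0.22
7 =7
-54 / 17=-3.18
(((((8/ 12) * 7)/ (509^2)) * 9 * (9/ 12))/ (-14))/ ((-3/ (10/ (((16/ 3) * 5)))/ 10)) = 45/ 4145296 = 0.00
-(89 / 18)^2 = -7921 / 324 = -24.45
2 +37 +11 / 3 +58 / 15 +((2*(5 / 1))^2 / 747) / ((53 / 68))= 46.71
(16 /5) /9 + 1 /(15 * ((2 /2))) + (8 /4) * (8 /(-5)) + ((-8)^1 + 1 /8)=-767 /72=-10.65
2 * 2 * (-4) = -16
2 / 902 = 1 / 451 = 0.00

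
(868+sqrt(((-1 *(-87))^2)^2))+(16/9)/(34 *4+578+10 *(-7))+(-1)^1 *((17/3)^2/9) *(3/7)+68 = 36964600/4347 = 8503.47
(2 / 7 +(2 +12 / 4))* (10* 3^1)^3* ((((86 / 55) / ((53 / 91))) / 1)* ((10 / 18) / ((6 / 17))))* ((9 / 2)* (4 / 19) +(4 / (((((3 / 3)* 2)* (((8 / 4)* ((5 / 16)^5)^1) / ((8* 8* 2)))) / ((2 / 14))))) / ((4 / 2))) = 326157474654128 / 176225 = 1850801388.31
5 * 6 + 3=33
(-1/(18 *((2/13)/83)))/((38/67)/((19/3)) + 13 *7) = -72293/219708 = -0.33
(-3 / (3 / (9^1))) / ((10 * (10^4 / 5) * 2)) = -9 / 40000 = -0.00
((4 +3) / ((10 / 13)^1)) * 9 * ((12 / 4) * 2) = 2457 / 5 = 491.40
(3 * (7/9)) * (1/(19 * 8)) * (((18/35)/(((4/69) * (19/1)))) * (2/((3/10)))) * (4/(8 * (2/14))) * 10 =2415/1444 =1.67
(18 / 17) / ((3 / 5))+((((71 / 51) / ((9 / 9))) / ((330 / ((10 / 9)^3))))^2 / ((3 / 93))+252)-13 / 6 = 251.60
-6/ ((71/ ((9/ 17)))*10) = -27/ 6035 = -0.00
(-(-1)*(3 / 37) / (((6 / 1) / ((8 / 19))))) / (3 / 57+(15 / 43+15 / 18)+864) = 1032 / 156931097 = 0.00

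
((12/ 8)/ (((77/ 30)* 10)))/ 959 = 9/ 147686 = 0.00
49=49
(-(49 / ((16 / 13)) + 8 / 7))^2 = 21040569 / 12544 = 1677.34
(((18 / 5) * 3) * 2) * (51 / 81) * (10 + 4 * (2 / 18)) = 6392 / 45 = 142.04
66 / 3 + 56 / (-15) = 274 / 15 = 18.27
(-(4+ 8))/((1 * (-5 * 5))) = 12/25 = 0.48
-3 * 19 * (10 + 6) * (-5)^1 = 4560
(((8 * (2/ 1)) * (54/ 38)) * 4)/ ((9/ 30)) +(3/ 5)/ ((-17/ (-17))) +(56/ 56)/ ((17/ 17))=28952/ 95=304.76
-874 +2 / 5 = -4368 / 5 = -873.60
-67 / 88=-0.76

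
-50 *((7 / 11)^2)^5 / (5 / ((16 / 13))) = -45196039840 / 337186519813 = -0.13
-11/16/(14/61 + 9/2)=-671/4616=-0.15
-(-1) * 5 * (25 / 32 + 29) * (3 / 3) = 148.91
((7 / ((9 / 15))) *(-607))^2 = 451350025 / 9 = 50150002.78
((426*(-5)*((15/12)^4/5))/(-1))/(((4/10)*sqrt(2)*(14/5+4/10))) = 574.55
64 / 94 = 32 / 47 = 0.68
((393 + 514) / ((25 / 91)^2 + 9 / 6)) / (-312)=-1.85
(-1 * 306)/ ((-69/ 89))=9078/ 23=394.70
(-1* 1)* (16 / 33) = -16 / 33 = -0.48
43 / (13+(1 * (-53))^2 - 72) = 43 / 2750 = 0.02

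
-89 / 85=-1.05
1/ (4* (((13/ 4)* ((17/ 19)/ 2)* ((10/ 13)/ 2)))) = 38/ 85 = 0.45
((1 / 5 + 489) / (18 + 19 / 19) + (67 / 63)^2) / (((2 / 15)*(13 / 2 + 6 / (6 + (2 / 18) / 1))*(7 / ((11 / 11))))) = 557404595 / 144814257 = 3.85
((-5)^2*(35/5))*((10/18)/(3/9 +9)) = 125/12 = 10.42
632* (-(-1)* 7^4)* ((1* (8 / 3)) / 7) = 1734208 / 3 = 578069.33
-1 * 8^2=-64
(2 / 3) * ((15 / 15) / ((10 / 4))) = 4 / 15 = 0.27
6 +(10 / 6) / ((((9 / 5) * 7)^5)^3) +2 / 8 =73311061047835911222646188025 / 11729769767653745697967140084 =6.25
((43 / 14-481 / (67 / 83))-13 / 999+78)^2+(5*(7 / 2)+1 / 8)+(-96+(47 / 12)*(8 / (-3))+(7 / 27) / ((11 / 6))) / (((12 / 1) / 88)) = 464093629486915367 / 1756170383688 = 264264.58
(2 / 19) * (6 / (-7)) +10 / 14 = 0.62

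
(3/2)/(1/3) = 9/2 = 4.50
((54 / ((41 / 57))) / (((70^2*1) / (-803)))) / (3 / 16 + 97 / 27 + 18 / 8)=-266936472 / 130836125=-2.04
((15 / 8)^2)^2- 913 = -900.64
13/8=1.62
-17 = -17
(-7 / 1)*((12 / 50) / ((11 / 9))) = -378 / 275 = -1.37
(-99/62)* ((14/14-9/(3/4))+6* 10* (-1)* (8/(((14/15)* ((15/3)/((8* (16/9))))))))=1021383/434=2353.42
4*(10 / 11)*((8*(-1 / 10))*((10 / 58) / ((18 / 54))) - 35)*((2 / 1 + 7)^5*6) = -14554397520 / 319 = -45625070.60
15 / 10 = 3 / 2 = 1.50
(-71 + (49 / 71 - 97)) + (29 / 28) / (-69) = -22952287 / 137172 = -167.32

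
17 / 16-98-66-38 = -3215 / 16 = -200.94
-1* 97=-97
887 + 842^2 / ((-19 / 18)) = -670763.11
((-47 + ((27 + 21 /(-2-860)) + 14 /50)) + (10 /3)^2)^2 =2803678987561 /37616602500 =74.53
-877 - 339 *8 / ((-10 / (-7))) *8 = -80321 / 5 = -16064.20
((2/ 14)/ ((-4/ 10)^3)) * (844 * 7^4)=-9046625/ 2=-4523312.50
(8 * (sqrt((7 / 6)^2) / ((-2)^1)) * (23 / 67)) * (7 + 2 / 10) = -3864 / 335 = -11.53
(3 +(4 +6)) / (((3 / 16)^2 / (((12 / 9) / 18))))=6656 / 243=27.39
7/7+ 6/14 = 1.43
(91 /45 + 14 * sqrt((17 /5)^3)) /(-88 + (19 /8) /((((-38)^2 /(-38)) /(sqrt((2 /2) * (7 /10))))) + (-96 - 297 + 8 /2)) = -58125312 * sqrt(85) /2912371165 - 2469376 /582474233 + 1456 * sqrt(70) /26211340485 + 3808 * sqrt(238) /2912371165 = -0.19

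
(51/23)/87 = 17/667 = 0.03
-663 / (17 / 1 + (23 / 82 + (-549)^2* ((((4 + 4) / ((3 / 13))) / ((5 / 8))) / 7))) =-146370 / 527254631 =-0.00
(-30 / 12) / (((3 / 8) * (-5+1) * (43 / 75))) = 125 / 43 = 2.91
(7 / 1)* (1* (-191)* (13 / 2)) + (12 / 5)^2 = -434237 / 50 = -8684.74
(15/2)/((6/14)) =35/2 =17.50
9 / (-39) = -3 / 13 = -0.23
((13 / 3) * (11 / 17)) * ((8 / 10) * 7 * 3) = 4004 / 85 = 47.11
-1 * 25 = -25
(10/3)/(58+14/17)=17/300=0.06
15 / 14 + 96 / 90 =449 / 210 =2.14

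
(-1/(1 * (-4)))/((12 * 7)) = 1/336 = 0.00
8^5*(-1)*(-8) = 262144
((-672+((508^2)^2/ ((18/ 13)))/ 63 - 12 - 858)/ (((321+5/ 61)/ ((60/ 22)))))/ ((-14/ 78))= -1716368439949150/ 47505843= -36129628.10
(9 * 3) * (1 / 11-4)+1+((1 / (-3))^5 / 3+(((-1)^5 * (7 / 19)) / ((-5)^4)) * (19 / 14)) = -1047959269 / 10023750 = -104.55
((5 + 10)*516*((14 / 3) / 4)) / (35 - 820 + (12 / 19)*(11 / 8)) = -343140 / 29797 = -11.52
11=11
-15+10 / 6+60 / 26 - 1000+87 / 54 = -236203 / 234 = -1009.41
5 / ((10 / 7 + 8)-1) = 35 / 59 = 0.59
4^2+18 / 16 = 137 / 8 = 17.12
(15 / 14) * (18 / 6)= 45 / 14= 3.21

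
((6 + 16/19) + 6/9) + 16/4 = 656/57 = 11.51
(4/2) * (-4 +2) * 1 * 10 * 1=-40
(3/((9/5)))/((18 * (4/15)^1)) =25/72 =0.35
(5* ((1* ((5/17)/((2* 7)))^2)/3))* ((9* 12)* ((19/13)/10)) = 0.01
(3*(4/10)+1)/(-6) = -11/30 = -0.37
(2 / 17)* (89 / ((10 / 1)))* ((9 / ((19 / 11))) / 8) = 8811 / 12920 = 0.68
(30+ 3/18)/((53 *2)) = 181/636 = 0.28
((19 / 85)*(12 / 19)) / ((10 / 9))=54 / 425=0.13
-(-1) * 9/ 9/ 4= 0.25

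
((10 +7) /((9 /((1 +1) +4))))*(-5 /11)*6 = -340 /11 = -30.91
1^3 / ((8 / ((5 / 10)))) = 1 / 16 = 0.06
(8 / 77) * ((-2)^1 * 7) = -1.45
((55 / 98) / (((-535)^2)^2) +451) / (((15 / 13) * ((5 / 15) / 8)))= 37657465332487572 / 4014312780625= 9380.80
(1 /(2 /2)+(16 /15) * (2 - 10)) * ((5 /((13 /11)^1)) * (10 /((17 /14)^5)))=-6685152320 /55374423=-120.73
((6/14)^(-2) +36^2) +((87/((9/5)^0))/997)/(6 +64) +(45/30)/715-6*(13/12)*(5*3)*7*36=-1044987538544/44909865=-23268.55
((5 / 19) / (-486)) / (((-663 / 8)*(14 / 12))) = 40 / 7142499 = 0.00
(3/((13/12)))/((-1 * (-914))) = 18/5941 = 0.00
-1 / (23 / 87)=-87 / 23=-3.78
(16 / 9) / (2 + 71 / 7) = 112 / 765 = 0.15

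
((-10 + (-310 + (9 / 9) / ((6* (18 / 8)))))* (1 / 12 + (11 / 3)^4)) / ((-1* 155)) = 253054529 / 677970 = 373.25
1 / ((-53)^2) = 1 / 2809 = 0.00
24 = 24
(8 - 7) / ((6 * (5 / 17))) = 17 / 30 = 0.57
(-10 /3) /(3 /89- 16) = 890 /4263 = 0.21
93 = 93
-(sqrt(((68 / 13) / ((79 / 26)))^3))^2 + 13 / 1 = 3894051 / 493039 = 7.90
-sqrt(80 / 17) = -4 * sqrt(85) / 17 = -2.17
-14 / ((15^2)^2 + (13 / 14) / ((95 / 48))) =-9310 / 33665937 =-0.00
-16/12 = -4/3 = -1.33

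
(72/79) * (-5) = -360/79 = -4.56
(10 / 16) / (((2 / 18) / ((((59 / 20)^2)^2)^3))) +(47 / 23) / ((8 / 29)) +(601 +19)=368388436481183272394367 / 150732800000000000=2443983.24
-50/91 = -0.55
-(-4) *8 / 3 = 10.67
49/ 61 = 0.80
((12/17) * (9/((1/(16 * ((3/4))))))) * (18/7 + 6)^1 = 77760/119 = 653.45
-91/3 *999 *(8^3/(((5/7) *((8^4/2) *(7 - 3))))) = -212121/80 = -2651.51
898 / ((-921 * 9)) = -898 / 8289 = -0.11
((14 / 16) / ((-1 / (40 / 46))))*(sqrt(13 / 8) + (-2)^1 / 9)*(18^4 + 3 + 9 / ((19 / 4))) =23270765 / 1311-69812295*sqrt(26) / 3496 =-84072.91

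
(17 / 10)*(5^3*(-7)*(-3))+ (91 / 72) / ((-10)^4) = 4462.50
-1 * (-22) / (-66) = -1 / 3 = -0.33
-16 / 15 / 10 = -8 / 75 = -0.11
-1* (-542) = 542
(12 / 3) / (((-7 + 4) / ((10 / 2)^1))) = -20 / 3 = -6.67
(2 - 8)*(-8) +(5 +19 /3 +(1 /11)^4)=2606101 /43923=59.33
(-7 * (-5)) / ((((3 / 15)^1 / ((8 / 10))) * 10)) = 14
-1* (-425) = 425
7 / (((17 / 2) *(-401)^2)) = 14 / 2733617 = 0.00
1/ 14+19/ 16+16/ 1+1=2045/ 112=18.26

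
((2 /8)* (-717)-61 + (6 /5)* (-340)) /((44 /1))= -2593 /176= -14.73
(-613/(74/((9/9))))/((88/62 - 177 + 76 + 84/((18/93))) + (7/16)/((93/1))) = -456072/18412051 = -0.02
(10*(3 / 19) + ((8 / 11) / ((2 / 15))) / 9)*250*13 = 4452500 / 627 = 7101.28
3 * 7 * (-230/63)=-230/3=-76.67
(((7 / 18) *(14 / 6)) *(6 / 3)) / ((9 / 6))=98 / 81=1.21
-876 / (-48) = 18.25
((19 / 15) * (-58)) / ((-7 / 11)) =12122 / 105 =115.45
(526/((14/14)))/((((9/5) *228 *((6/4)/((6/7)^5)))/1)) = 126240/319333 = 0.40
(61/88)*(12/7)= 183/154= 1.19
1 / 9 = 0.11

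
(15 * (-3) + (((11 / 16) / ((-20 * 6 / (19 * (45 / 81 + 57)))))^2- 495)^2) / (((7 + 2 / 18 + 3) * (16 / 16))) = 1157203997123775211921 / 56344801443840000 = 20537.90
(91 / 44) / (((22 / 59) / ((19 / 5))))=102011 / 4840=21.08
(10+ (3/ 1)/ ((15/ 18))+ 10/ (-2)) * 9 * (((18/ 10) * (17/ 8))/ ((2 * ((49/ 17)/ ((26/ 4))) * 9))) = 1453959/ 39200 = 37.09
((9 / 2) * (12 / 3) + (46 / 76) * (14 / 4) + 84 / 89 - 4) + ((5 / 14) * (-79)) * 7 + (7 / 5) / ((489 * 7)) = -2984069281 / 16537980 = -180.44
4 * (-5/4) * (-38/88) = 95/44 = 2.16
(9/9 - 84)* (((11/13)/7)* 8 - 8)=53120/91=583.74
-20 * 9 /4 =-45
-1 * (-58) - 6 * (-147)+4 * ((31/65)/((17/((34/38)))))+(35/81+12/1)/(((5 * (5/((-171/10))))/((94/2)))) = 300345803/555750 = 540.43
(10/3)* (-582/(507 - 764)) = 1940/257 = 7.55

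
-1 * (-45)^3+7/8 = 729007/8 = 91125.88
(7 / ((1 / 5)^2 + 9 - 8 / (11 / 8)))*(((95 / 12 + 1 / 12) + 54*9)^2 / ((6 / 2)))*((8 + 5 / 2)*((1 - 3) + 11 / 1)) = 7398866475 / 443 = 16701730.19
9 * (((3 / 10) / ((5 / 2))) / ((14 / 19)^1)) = 513 / 350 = 1.47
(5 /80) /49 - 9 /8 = -881 /784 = -1.12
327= 327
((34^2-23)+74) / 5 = 241.40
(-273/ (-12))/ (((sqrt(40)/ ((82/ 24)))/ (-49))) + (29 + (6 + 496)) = 531-182819 *sqrt(10)/ 960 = -71.21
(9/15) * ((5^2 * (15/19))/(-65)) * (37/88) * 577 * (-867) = 832931235/21736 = 38320.35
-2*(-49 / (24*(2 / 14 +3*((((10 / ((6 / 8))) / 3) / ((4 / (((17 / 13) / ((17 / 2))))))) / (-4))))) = 4459 / 16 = 278.69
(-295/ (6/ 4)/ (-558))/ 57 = 295/ 47709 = 0.01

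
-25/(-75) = 1/3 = 0.33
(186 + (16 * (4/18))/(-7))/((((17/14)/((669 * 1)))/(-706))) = -3679640936/51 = -72149822.27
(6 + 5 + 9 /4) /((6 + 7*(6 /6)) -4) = 1.47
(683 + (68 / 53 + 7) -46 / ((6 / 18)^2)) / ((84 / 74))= 271876 / 1113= 244.27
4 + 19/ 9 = 55/ 9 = 6.11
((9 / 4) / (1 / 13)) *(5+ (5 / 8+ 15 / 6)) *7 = 53235 / 32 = 1663.59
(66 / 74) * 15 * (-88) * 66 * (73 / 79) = -209872080 / 2923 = -71800.23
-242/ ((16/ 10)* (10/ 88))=-1331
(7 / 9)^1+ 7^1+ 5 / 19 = 1375 / 171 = 8.04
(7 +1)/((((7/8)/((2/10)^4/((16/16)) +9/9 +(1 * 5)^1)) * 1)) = 54.87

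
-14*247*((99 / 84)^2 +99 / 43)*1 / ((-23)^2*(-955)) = 30737421 / 1216509560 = 0.03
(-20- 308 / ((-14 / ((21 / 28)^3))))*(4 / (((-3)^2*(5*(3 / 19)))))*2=-6517 / 540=-12.07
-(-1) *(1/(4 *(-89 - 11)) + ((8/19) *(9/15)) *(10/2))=9581/7600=1.26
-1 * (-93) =93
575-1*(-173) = 748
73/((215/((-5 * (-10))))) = 730/43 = 16.98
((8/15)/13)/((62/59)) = 236/6045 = 0.04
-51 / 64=-0.80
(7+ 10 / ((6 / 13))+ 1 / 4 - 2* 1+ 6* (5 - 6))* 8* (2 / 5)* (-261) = -87348 / 5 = -17469.60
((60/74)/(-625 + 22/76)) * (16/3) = -6080/878343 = -0.01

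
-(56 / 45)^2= -3136 / 2025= -1.55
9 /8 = 1.12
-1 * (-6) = 6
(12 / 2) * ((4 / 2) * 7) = 84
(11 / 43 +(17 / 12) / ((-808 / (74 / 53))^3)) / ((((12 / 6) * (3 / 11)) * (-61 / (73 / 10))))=-1040545722399785459 / 18539690985016519680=-0.06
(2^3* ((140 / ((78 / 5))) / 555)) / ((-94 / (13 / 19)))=-280 / 297369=-0.00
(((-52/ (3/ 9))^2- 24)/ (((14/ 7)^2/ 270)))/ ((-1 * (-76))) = 21592.89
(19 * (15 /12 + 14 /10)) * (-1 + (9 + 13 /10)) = 93651 /200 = 468.26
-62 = -62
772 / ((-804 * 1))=-193 / 201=-0.96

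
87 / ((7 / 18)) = 1566 / 7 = 223.71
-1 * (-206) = 206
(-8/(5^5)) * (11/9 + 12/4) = -304/28125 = -0.01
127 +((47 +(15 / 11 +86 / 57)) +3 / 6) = 222425 / 1254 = 177.37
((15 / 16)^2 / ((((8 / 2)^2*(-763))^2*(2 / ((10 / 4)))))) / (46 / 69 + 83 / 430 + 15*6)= 725625 / 8943756420186112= 0.00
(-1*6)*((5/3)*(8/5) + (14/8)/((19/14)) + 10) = -1591/19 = -83.74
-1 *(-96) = 96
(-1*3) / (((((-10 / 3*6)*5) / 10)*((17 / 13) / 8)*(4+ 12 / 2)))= 78 / 425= 0.18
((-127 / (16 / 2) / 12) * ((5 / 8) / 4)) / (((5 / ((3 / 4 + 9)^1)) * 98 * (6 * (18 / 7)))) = -1651 / 6193152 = -0.00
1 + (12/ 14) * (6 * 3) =115/ 7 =16.43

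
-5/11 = -0.45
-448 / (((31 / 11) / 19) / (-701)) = 65636032 / 31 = 2117291.35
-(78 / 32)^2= -1521 / 256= -5.94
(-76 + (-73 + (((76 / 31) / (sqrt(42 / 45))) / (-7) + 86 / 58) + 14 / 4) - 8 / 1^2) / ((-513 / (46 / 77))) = 92 * sqrt(210) / 3158001 + 67597 / 381843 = 0.18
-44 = -44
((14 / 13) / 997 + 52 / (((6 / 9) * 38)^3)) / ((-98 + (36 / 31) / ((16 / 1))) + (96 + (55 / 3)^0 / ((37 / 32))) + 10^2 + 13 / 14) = 0.00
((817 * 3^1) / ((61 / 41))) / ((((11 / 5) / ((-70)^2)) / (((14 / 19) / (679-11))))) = 453531750 / 112057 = 4047.33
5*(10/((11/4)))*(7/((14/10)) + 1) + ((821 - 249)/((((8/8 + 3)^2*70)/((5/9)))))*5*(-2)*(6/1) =92.07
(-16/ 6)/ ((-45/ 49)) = 392/ 135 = 2.90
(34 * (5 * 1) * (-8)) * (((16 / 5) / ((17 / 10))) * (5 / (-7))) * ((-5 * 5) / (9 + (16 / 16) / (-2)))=-5378.15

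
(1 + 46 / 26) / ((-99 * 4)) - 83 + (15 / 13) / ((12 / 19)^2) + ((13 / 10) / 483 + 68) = -66923293 / 5525520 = -12.11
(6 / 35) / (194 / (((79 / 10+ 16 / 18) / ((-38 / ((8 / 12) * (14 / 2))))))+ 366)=791 / 859435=0.00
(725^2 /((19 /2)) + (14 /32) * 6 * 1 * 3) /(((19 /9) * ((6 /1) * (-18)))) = -8411197 /34656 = -242.71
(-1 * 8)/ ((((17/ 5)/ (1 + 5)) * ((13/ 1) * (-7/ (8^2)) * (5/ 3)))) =9216/ 1547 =5.96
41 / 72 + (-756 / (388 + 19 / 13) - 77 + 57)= -7790753 / 364536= -21.37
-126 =-126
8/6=4/3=1.33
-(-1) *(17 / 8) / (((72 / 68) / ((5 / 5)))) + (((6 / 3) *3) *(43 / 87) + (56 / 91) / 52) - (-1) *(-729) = -510969739 / 705744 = -724.02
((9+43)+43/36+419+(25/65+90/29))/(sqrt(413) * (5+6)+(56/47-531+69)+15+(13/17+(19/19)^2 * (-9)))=-207926496641033/150358519108304-45336425586793 * sqrt(413)/1353226671974736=-2.06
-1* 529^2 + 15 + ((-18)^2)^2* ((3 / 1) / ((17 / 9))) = -1922690 / 17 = -113099.41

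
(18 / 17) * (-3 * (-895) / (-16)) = -24165 / 136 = -177.68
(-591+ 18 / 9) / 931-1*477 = -23404 / 49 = -477.63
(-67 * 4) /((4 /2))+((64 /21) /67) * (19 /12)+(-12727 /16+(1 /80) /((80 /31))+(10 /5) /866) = -10870922923517 /11697235200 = -929.36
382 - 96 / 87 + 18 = 398.90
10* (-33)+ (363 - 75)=-42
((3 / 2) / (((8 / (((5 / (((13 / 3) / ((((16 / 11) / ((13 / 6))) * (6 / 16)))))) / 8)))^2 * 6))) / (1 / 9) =164025 / 3538822144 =0.00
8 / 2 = 4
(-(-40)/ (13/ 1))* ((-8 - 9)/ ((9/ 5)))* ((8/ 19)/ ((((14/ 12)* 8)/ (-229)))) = 1557200/ 5187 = 300.21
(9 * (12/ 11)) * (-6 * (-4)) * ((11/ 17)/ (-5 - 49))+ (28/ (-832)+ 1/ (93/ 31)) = -26773/ 10608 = -2.52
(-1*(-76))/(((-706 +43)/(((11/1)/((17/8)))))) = -6688/11271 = -0.59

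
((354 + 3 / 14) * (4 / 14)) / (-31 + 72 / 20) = -3.69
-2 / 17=-0.12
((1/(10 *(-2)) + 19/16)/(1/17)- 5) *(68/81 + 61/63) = 235135/9072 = 25.92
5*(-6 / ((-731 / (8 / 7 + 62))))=780 / 301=2.59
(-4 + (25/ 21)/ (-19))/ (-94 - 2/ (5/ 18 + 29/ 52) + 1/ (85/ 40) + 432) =-633811/ 52430994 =-0.01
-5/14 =-0.36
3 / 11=0.27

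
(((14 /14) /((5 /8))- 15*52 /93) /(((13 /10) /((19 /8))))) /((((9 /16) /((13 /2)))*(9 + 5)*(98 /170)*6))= -849490 /287091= -2.96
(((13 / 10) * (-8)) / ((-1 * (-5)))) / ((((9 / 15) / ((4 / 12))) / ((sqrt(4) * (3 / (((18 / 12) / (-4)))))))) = 832 / 45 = 18.49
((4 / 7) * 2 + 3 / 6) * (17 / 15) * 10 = 391 / 21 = 18.62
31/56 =0.55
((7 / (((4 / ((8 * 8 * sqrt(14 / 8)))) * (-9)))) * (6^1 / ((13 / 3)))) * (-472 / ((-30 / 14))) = -370048 * sqrt(7) / 195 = -5020.79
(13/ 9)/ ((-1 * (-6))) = 13/ 54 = 0.24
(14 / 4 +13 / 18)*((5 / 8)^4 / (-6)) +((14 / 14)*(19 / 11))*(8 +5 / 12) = 17554879 / 1216512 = 14.43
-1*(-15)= 15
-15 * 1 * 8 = -120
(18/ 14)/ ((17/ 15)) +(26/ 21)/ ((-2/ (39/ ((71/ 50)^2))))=-6501965/ 599879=-10.84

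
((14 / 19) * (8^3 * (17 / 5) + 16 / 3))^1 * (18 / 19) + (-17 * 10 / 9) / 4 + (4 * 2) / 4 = 39513859 / 32490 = 1216.19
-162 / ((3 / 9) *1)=-486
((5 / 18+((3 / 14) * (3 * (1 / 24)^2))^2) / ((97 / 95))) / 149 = 190669655 / 104427896832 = 0.00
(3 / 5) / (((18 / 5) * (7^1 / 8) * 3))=4 / 63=0.06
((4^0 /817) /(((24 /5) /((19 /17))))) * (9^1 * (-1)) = -15 /5848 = -0.00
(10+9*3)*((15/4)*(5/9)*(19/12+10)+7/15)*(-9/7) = -1170.19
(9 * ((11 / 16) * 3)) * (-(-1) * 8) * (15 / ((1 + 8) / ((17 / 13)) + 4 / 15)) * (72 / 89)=40896900 / 162247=252.07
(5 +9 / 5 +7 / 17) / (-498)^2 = 613 / 21080340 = 0.00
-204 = -204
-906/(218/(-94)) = 390.66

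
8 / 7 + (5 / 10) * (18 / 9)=15 / 7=2.14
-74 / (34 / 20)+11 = -553 / 17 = -32.53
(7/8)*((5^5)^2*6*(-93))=-19072265625/4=-4768066406.25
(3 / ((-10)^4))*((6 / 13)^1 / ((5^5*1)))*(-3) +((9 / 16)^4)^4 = 46987082971317505653921 / 468374361246531584000000000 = 0.00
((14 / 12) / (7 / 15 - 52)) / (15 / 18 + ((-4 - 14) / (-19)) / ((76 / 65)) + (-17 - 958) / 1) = 7581 / 325941634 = 0.00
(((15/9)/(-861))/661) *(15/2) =-0.00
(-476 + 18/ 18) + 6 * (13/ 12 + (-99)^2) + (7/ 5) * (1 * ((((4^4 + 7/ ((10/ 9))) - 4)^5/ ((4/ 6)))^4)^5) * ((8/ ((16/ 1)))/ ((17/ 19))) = 75634049368098885991633139050328115766798714667235505968326829024060318270400094428206664883019563519208333049766701842662361484082957493758176010144828664011871078783100367835285373413703589291555139322506114516665030522564584362419395312931796186842471693925119499156677650823218197420009720148477218712980118952448013469664869534156664980214217049333/ 1782579200000000000000000000000000000000000000000000000000000000000000000000000000000000000000000000000000000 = 42429559016563688161307580000000000000000000000000000000000000000000000000000000000000000000000000000000000000000000000000000000000000000000000000000000000000000000000000000000000000000000000000000000000000000000000000000000000000000000000000000.00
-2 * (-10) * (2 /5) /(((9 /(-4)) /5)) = -160 /9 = -17.78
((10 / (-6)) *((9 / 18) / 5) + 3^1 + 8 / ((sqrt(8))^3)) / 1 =sqrt(2) / 4 + 17 / 6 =3.19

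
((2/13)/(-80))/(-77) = 1/40040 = 0.00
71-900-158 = -987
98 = 98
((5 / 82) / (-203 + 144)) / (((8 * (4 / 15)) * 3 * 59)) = -25 / 9134144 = -0.00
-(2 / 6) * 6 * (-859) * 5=8590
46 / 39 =1.18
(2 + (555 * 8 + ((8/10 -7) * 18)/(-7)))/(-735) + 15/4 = -238237/102900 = -2.32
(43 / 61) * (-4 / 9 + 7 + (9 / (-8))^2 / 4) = 680819 / 140544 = 4.84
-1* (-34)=34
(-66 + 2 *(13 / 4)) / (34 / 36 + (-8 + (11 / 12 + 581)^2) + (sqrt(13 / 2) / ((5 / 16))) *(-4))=-10444664676600 / 59441543062437961 - 197406720 *sqrt(26) / 59441543062437961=-0.00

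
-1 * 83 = -83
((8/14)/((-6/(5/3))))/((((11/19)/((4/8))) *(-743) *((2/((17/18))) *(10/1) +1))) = 1615/194116923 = 0.00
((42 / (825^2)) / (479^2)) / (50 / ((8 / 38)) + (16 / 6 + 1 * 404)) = 28 / 67063453290625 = 0.00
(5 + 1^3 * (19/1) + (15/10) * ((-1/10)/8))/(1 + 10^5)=3837/16000160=0.00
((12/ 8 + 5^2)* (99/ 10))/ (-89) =-2.95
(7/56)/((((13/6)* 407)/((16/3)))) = 4/5291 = 0.00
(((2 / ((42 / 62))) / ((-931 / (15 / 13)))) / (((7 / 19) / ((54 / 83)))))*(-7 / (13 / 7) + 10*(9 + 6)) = -0.94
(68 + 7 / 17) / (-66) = -1163 / 1122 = -1.04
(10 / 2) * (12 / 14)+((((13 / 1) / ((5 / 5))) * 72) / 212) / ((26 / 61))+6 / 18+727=825821 / 1113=741.98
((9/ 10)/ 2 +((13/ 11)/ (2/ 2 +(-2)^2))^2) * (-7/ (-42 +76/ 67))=2870749/ 33129800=0.09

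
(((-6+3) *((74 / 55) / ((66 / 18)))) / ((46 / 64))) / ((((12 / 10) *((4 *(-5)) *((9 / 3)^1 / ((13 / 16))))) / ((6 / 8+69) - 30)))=76479 / 111320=0.69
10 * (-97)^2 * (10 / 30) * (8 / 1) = 250906.67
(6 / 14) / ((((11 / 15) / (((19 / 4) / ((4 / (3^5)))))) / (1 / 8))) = 207765 / 9856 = 21.08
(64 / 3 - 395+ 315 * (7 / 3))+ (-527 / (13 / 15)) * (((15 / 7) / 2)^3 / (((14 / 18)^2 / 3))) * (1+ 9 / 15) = -3653008631 / 655473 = -5573.09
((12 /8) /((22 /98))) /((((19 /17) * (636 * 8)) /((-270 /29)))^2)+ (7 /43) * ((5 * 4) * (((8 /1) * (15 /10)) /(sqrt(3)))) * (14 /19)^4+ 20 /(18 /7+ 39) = 672452770162145 /1397689079812608+ 21512960 * sqrt(3) /5603803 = 7.13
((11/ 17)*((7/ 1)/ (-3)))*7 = -539/ 51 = -10.57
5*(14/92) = 35/46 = 0.76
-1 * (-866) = 866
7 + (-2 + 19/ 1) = 24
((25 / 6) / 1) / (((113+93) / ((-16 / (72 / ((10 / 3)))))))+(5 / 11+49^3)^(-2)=-209351085582497 / 13972928923496448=-0.01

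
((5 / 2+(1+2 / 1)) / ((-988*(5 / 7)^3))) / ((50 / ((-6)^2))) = -33957 / 3087500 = -0.01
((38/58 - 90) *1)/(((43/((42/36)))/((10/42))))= -12955/22446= -0.58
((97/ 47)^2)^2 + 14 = 156844815/ 4879681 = 32.14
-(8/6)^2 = -16/9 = -1.78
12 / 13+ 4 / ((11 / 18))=1068 / 143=7.47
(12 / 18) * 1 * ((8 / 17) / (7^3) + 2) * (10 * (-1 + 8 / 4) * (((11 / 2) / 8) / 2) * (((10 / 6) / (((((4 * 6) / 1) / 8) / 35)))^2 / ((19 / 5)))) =334296875 / 732564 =456.34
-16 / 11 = -1.45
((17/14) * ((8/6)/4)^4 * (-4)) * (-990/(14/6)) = 3740/147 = 25.44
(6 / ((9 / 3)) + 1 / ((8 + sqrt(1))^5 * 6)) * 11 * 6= 7794479 / 59049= 132.00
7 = 7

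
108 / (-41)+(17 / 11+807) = 363466 / 451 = 805.91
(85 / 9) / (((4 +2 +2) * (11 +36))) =85 / 3384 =0.03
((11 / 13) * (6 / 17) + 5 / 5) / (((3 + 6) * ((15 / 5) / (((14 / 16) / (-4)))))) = -2009 / 190944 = -0.01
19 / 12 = 1.58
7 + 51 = 58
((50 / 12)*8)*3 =100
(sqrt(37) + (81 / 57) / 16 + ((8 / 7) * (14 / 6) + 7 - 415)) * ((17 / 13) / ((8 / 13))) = -6282911 / 7296 + 17 * sqrt(37) / 8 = -848.22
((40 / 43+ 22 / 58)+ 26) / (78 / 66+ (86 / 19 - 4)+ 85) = 0.31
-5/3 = -1.67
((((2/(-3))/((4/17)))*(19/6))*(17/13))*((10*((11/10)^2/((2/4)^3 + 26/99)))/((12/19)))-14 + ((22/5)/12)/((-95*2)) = -2251734351/3791450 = -593.90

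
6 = 6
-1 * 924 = -924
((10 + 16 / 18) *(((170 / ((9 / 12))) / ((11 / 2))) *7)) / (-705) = -186592 / 41877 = -4.46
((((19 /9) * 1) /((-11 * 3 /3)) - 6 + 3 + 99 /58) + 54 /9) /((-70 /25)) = -129625 /80388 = -1.61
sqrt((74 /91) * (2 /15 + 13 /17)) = sqrt(393231930) /23205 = 0.85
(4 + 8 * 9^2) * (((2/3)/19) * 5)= 114.39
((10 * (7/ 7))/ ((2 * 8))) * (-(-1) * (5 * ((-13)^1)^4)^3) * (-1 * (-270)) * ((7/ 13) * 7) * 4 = 7409463129096721875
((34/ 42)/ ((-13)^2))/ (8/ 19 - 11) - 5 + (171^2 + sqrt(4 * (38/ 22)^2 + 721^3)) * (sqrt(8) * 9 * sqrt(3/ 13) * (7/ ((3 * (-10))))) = -614061 * sqrt(78)/ 65 - 21 * sqrt(141496524390)/ 143 - 3567068/ 713349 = -138679.78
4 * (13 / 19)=52 / 19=2.74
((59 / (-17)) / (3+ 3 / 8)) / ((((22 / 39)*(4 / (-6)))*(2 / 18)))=24.61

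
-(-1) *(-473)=-473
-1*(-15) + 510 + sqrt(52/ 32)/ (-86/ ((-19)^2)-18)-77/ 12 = 518.51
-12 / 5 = -2.40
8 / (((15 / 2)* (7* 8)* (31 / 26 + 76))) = 52 / 210735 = 0.00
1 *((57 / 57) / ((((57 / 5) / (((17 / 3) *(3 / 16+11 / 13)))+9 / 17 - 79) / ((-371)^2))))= -1798.66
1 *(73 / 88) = 73 / 88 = 0.83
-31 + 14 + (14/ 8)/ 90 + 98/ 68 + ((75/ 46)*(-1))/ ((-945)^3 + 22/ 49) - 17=-189400021930487029/ 5820640321598280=-32.54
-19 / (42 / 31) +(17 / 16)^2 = -69323 / 5376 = -12.89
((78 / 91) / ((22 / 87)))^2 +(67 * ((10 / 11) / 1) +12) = 500399 / 5929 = 84.40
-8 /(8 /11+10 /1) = -44 /59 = -0.75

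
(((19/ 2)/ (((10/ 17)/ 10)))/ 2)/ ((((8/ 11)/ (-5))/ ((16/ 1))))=-17765/ 2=-8882.50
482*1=482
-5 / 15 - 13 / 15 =-6 / 5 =-1.20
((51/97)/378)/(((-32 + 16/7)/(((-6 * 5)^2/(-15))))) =85/30264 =0.00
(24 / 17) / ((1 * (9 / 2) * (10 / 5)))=8 / 51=0.16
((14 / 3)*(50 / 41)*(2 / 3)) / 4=350 / 369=0.95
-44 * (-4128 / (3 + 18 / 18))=45408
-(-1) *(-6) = -6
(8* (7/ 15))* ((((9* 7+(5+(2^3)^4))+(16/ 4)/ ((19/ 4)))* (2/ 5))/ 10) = 621.95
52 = 52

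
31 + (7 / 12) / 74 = 27535 / 888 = 31.01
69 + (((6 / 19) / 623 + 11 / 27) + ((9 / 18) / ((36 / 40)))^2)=66844025 / 958797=69.72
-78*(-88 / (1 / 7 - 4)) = -16016 / 9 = -1779.56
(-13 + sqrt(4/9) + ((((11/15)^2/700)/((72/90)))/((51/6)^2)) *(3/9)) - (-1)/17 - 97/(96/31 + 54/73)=-37.56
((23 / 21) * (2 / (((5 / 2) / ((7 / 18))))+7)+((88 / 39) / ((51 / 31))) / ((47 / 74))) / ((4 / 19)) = 270872113 / 5608980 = 48.29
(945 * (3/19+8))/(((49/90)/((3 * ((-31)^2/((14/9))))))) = 24432343875/931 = 26243119.09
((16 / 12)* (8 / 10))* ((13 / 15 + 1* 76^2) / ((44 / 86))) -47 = 29692307 / 2475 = 11996.89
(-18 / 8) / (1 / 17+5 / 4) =-153 / 89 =-1.72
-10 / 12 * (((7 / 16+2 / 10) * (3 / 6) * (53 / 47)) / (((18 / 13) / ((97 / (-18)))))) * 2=1136161 / 487296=2.33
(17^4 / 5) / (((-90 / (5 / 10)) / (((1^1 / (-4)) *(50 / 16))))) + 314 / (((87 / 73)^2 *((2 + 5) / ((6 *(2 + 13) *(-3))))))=-57337767233 / 6781824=-8454.62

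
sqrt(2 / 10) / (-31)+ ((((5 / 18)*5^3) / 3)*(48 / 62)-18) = -2522 / 279-sqrt(5) / 155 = -9.05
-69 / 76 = -0.91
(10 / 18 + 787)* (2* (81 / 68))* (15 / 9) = 53160 / 17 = 3127.06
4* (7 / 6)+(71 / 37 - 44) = -4153 / 111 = -37.41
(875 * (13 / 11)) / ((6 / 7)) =79625 / 66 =1206.44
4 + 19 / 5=39 / 5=7.80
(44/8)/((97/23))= 253/194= 1.30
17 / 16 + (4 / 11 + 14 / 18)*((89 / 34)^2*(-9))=-3526249 / 50864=-69.33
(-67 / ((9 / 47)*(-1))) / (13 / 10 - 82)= -4.34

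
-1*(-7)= 7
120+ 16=136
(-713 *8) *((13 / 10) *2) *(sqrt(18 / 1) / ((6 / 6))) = -222456 *sqrt(2) / 5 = -62920.06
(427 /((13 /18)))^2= 59074596 /169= 349553.82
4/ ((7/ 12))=48/ 7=6.86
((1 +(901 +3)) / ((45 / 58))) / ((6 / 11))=2138.48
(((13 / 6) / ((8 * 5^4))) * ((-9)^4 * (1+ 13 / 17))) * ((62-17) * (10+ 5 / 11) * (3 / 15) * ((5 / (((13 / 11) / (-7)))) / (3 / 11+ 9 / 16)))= -9959598 / 595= -16738.82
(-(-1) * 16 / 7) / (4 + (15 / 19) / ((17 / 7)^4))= 25390384 / 44685277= 0.57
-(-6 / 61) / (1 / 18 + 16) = 108 / 17629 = 0.01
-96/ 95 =-1.01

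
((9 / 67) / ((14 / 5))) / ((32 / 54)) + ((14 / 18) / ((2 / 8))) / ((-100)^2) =6860639 / 84420000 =0.08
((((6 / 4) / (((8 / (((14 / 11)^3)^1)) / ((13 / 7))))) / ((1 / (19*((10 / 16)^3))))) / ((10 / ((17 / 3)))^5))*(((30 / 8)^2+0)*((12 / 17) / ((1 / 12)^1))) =1010854663 / 43614208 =23.18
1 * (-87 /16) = -87 /16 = -5.44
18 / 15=6 / 5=1.20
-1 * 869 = -869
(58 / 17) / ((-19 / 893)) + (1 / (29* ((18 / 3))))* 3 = -158091 / 986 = -160.34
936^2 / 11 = 876096 / 11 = 79645.09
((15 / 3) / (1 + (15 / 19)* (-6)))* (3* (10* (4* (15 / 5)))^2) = -4104000 / 71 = -57802.82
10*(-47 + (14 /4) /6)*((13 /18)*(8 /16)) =-36205 /216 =-167.62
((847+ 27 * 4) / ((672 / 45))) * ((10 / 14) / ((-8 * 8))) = -71625 / 100352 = -0.71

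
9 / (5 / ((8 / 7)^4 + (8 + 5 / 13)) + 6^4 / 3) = 2834613 / 136217489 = 0.02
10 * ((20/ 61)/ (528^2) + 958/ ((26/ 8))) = 81457897285/ 27634464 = 2947.69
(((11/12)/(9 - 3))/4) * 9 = 11/32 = 0.34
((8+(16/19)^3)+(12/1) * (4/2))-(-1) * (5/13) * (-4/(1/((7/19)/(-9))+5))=99064193/3031678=32.68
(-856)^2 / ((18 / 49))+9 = 17952113 / 9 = 1994679.22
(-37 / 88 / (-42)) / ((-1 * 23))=-37 / 85008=-0.00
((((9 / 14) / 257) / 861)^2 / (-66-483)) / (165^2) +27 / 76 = 2988323543561630789 / 8411577381877182975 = 0.36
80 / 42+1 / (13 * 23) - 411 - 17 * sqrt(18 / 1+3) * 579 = -9843 * sqrt(21) - 2568688 / 6279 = -45515.38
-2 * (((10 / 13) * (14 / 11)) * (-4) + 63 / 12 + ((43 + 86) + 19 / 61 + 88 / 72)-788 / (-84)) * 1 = -310492033 / 1099098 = -282.50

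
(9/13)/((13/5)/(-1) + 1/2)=-30/91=-0.33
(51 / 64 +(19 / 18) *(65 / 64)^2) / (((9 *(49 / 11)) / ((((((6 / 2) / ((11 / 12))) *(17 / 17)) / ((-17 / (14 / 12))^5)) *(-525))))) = 8345095675 / 67834724548608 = 0.00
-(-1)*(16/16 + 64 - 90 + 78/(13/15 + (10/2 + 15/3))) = -2905/163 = -17.82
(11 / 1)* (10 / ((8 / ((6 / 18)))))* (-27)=-495 / 4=-123.75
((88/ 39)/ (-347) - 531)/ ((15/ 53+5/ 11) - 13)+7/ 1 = 4866734632/ 96747417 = 50.30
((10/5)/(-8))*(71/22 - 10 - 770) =17089/88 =194.19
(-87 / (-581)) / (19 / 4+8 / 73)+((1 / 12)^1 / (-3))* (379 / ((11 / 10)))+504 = 2445913175 / 4946634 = 494.46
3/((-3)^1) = -1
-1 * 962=-962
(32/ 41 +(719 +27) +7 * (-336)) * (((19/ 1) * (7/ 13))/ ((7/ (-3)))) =3751398/ 533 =7038.27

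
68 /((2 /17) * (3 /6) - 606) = -1156 /10301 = -0.11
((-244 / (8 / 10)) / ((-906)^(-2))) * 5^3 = -31294372500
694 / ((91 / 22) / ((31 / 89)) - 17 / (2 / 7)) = -118327 / 8120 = -14.57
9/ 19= 0.47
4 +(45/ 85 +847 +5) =14561/ 17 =856.53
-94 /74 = -47 /37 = -1.27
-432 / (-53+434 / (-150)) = 2025 / 262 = 7.73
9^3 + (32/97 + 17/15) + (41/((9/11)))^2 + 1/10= 254699323/78570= 3241.69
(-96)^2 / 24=384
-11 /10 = -1.10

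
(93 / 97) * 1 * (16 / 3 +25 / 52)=28117 / 5044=5.57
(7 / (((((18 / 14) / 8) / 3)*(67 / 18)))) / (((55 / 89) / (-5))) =-284.03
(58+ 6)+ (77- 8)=133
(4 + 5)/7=9/7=1.29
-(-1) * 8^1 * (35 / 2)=140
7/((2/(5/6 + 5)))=20.42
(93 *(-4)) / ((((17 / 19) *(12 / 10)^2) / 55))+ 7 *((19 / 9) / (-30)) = -72891011 / 4590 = -15880.39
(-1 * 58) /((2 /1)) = -29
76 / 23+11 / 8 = 861 / 184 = 4.68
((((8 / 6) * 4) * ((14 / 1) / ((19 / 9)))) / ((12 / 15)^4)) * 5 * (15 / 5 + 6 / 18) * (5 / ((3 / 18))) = 1640625 / 38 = 43174.34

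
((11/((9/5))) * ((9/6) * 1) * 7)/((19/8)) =1540/57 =27.02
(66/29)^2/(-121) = -36/841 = -0.04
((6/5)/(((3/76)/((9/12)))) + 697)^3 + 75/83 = 3869221865692/10375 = 372937047.30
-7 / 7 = -1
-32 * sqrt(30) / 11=-15.93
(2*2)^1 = 4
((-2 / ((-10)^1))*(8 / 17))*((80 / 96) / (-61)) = -4 / 3111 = -0.00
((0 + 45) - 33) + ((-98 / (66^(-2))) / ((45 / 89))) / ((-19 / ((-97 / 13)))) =-409465636 / 1235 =-331551.12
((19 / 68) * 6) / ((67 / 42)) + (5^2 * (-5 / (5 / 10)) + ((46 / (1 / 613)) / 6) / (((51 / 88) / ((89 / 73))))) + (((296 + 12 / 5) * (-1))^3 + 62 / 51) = -2484494194249999 / 93540375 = -26560661.04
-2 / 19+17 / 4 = 315 / 76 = 4.14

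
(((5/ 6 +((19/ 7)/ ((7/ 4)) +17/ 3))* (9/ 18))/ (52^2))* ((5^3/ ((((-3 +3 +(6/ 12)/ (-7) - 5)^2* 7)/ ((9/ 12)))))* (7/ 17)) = 295875/ 926898752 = 0.00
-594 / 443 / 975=-198 / 143975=-0.00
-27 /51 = -9 /17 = -0.53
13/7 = 1.86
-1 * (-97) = 97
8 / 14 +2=18 / 7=2.57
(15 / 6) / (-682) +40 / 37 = 1.08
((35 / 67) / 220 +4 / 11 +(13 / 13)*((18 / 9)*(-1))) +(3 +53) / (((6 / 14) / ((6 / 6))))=1141165 / 8844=129.03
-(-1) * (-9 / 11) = -9 / 11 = -0.82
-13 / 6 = -2.17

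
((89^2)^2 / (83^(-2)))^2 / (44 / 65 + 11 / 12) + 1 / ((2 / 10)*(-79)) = 11512088421362305332514975405 / 98197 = 117234624493236100211971.60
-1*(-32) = 32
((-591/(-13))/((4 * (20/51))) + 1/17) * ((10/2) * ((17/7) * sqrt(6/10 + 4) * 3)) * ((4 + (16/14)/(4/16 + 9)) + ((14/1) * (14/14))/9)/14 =3398439503 * sqrt(115)/39595920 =920.40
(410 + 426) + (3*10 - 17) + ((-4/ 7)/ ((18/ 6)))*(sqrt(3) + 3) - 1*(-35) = 6184/ 7 - 4*sqrt(3)/ 21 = 883.10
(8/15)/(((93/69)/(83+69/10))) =2668/75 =35.57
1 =1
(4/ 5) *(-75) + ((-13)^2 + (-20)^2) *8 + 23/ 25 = 112323/ 25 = 4492.92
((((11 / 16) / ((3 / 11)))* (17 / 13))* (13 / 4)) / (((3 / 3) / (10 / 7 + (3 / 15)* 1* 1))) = 39083 / 2240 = 17.45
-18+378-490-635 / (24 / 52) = -9035 / 6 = -1505.83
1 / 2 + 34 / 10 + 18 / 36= 22 / 5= 4.40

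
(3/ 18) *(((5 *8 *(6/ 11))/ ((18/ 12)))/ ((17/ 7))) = 560/ 561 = 1.00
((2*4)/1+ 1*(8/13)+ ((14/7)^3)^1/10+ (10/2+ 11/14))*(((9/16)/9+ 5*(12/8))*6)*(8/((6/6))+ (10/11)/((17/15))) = 375690447/61880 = 6071.27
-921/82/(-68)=921/5576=0.17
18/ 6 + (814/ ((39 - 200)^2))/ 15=1167259/ 388815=3.00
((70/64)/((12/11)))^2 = 148225/147456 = 1.01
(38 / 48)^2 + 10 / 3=2281 / 576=3.96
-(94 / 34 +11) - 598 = -10400 / 17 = -611.76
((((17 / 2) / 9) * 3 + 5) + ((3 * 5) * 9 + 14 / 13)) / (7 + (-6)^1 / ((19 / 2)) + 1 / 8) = 853100 / 38493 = 22.16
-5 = -5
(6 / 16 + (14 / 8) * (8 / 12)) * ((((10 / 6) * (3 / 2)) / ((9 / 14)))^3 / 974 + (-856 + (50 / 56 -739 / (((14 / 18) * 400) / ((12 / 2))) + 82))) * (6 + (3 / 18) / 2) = -1056936157671769 / 143145273600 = -7383.66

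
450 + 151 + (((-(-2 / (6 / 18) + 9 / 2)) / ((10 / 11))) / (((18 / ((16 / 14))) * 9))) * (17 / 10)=5679637 / 9450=601.02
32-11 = 21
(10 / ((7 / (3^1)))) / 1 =30 / 7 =4.29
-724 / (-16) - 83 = -151 / 4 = -37.75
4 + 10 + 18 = 32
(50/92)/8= 25/368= 0.07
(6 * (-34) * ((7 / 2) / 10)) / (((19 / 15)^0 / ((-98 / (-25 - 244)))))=-34986 / 1345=-26.01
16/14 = 8/7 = 1.14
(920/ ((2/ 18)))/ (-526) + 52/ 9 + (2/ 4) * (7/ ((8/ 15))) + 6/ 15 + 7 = 757219/ 189360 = 4.00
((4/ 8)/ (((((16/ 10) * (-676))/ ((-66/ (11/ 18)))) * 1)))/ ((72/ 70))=525/ 10816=0.05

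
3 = 3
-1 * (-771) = 771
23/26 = 0.88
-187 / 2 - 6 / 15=-939 / 10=-93.90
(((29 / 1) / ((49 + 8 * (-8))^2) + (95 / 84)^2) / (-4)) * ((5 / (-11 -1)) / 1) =82787 / 564480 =0.15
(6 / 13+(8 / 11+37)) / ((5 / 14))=76454 / 715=106.93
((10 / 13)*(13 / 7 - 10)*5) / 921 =-950 / 27937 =-0.03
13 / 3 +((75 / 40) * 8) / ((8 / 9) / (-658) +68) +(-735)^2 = 326315937917 / 604032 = 540229.55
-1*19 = -19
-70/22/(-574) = 5/902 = 0.01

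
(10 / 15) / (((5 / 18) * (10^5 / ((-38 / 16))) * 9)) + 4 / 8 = 0.50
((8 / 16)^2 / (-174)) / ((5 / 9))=-3 / 1160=-0.00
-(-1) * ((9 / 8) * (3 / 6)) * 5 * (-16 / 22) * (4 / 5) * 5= -90 / 11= -8.18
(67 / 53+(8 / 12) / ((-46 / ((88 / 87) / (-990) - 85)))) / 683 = 0.00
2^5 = 32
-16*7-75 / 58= -6571 / 58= -113.29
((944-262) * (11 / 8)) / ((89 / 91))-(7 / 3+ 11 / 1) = 1009783 / 1068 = 945.49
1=1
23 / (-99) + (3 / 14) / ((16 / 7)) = -439 / 3168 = -0.14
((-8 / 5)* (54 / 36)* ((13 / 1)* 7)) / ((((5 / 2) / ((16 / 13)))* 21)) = -128 / 25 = -5.12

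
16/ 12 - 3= -5/ 3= -1.67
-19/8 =-2.38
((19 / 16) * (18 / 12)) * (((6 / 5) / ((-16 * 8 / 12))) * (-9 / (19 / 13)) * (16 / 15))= 1053 / 800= 1.32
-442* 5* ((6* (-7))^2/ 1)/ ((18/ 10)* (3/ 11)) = -23823800/ 3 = -7941266.67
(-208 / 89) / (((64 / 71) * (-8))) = 923 / 2848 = 0.32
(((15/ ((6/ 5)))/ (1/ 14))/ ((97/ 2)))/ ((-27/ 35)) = -12250/ 2619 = -4.68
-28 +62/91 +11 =-1485/91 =-16.32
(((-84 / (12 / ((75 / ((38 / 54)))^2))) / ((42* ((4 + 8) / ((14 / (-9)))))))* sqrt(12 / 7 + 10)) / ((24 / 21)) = 354375* sqrt(574) / 11552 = 734.96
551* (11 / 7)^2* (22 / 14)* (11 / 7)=8067191 / 2401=3359.93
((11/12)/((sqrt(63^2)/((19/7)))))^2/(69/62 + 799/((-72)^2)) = 0.00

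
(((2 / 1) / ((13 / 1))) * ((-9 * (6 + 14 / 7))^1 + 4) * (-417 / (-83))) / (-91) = 56712 / 98189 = 0.58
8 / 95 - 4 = -372 / 95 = -3.92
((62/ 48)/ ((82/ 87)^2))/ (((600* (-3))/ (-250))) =130355/ 645504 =0.20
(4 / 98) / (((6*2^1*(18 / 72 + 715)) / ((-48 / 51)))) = -32 / 7149639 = -0.00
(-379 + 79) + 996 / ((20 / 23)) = 4227 / 5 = 845.40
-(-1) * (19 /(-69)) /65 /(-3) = 19 /13455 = 0.00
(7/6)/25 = 7/150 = 0.05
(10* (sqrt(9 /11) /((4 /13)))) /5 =39* sqrt(11) /22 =5.88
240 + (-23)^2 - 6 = 763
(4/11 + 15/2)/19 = 173/418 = 0.41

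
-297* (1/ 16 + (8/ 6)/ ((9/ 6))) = -282.56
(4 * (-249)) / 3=-332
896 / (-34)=-448 / 17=-26.35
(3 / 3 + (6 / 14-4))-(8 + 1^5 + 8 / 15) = -1271 / 105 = -12.10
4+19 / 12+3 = 103 / 12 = 8.58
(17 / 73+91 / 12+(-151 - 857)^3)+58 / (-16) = -1794385273681 / 1752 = -1024192507.81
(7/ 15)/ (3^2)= 7/ 135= 0.05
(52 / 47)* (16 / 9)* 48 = 13312 / 141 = 94.41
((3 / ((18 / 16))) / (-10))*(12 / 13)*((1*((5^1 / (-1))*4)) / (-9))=-64 / 117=-0.55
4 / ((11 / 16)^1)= 64 / 11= 5.82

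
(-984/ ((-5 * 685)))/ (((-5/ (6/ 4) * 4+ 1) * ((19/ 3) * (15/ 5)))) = -2952/ 2407775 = -0.00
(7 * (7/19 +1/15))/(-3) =-868/855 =-1.02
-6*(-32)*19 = 3648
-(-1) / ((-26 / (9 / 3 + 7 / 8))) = -31 / 208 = -0.15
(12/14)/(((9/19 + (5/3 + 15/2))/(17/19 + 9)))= 0.88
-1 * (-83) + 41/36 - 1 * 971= -31927/36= -886.86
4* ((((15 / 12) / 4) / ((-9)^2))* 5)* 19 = 475 / 324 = 1.47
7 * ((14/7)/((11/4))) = 5.09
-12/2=-6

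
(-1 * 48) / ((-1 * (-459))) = -16 / 153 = -0.10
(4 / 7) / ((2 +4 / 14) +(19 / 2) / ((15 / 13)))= 120 / 2209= 0.05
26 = 26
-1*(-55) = 55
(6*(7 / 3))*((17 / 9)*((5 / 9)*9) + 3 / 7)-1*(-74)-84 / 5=8794 / 45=195.42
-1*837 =-837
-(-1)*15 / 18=5 / 6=0.83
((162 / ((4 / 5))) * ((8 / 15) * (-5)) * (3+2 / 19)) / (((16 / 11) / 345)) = -30227175 / 76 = -397725.99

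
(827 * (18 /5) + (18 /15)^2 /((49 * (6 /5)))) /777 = 48628 /12691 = 3.83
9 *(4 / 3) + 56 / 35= 68 / 5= 13.60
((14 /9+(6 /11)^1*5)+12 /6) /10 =311 /495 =0.63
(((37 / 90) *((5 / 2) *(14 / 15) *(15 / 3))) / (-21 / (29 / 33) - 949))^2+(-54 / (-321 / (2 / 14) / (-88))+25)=39788123729041805 / 1738595940966864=22.89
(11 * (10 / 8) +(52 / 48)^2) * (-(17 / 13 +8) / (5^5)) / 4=-0.01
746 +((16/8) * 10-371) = 395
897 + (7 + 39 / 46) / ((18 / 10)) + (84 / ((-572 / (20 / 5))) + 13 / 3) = 53584075 / 59202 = 905.11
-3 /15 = -1 /5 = -0.20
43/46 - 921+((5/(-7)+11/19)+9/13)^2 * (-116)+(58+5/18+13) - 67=-588970335916/618814287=-951.77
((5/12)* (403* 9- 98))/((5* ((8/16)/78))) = 45877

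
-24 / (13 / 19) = -456 / 13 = -35.08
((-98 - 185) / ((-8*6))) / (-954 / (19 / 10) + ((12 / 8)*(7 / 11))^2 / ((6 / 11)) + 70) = -59147 / 4318122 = -0.01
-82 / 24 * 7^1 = -287 / 12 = -23.92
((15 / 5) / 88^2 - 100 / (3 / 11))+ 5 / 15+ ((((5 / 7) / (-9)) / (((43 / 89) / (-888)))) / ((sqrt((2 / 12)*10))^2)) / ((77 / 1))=-17876294701 / 48949824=-365.20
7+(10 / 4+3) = 12.50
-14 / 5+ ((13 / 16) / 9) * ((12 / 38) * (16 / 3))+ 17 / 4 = 5479 / 3420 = 1.60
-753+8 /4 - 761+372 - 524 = -1664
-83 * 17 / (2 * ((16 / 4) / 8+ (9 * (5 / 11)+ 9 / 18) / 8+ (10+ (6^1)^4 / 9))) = -124168 / 27293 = -4.55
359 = 359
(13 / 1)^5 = 371293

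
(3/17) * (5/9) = 5/51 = 0.10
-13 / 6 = -2.17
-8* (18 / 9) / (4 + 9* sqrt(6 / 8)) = 256 / 179 - 288* sqrt(3) / 179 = -1.36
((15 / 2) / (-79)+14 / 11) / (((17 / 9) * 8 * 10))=18423 / 2363680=0.01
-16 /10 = -8 /5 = -1.60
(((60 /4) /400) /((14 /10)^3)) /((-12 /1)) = -25 /21952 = -0.00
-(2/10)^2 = -1/25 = -0.04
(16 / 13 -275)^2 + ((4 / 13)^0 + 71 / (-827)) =10475307551 / 139763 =74950.51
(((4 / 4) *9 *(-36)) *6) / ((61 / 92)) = -178848 / 61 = -2931.93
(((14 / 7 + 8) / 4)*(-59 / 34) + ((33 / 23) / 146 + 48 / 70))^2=211885200100729 / 15968175840400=13.27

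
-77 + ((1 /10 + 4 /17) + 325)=42217 /170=248.34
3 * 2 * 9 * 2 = 108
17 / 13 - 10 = -113 / 13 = -8.69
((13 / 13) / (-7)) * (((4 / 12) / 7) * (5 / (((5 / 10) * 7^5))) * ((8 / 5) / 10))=-8 / 12353145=-0.00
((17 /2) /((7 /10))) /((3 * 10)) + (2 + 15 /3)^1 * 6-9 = 1403 /42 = 33.40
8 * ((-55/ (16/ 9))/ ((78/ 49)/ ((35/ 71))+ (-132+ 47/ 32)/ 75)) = -203742000/ 1225529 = -166.25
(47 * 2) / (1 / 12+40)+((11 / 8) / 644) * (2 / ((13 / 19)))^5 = 2.80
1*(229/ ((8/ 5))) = 1145/ 8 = 143.12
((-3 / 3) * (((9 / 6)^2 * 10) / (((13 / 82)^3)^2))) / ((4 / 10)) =-17100375267600 / 4826809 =-3542790.96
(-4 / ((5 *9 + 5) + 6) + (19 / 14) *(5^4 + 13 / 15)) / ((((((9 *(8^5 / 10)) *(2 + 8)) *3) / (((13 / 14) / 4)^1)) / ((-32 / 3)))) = -2318641 / 975421440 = -0.00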